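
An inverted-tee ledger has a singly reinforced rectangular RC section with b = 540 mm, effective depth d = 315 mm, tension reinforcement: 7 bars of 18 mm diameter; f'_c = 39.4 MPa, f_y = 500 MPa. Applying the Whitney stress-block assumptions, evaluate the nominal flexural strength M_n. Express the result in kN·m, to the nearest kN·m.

M_n ≈ 258 kN·m

A_s = 7 × 254 = 1778 mm².
T = A_s f_y = 1778 × 500 = 889000 N = 889 kN.
From C = T: a = T/(0.85 f'_c b) = 889000/(0.85 × 39.4 × 540) = 49.16 mm.
M_n = T(d − a/2) = 889 kN × (315 − 24.58) mm = 258.18 kN·m.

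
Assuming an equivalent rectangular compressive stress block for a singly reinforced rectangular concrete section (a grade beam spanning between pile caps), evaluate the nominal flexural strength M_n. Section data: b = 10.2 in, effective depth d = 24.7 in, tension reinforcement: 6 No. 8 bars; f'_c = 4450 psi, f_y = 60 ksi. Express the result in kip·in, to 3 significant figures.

A_s = 6 × 0.79 = 4.74 in².
T = A_s f_y = 4.74 × 60 = 284.4 kips.
a = T/(0.85 f'_c b) = 284.4/(0.85 × 4.45 × 10.2) = 7.371 in.
M_n = T(d − a/2) = 284.4 × (24.7 − 3.6855) = 5976.5 kip·in.

M_n ≈ 5980 kip·in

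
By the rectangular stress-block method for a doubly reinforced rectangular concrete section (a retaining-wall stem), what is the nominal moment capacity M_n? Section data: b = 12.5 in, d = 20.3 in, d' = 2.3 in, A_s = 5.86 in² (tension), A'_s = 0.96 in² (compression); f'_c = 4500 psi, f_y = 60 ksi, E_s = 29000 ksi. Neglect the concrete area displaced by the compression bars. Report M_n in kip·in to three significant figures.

Assume both steels yield.
a = (A_s − A'_s) f_y/(0.85 f'_c b) = (5.86 − 0.96) × 60/(0.85 × 4.5 × 12.5) = 6.149 in.
c = a/β₁ = 6.149/0.825 = 7.453 in; ε'_s = 0.003(c − d')/c = 0.0021 ≥ ε_y = 0.0021, so the compression steel yields.
M_n = (A_s − A'_s) f_y (d − a/2) + A'_s f_y (d − d') = 294 × (20.3 − 3.0745) + 57.6 × (20.3 − 2.3) = 5064.3 + 1036.8 = 6101.1 kip·in.

M_n ≈ 6100 kip·in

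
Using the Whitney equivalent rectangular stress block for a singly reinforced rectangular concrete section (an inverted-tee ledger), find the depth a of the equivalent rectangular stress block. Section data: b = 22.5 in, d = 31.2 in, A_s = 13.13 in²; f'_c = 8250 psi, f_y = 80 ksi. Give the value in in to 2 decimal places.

T = A_s f_y = 13.13 × 80 = 1050.4 kips.
a = T/(0.85 f'_c b) = 1050.4/(0.85 × 8.25 × 22.5) = 6.66 in.

a ≈ 6.66 in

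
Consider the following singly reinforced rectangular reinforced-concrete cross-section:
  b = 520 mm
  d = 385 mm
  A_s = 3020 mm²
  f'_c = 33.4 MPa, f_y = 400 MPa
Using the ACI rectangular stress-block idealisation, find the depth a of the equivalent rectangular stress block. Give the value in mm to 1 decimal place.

T = A_s f_y = 3020 × 400 = 1208000 N = 1208 kN.
Setting C = 0.85 f'_c a b equal to T: a = 1208000/(0.85 × 33.4 × 520) = 81.8 mm.

a ≈ 81.8 mm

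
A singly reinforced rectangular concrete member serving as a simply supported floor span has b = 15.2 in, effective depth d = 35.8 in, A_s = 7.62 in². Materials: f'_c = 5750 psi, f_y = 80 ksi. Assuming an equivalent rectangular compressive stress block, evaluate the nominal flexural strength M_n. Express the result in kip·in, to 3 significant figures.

M_n ≈ 19300 kip·in

T = A_s f_y = 7.62 × 80 = 609.6 kips.
a = T/(0.85 f'_c b) = 609.6/(0.85 × 5.75 × 15.2) = 8.206 in.
M_n = T(d − a/2) = 609.6 × (35.8 − 4.103) = 19322.5 kip·in.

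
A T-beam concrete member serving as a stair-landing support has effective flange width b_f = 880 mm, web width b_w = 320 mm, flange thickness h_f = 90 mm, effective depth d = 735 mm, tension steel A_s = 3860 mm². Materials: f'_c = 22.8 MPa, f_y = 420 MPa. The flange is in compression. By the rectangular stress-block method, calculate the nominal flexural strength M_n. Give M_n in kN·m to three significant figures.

Tension: T = A_s f_y = 3860 × 420 = 1621200 N.
Try a within the flange: a = T/(0.85 f'_c b_f) = 1621200/(0.85 × 22.8 × 880) = 95.06 mm.
a = 95.06 > h_f = 90 mm: the block extends into the web. Split into flange-overhang and web parts.
C_f = 0.85 f'_c (b_f − b_w) h_f = 0.85 × 22.8 × (880 − 320) × 90 = 976752 N.
Remaining web compression depth: a_w = (T − C_f)/(0.85 f'_c b_w) = (1621200 − 976752)/(0.85 × 22.8 × 320) = 103.92 mm.
M_n = C_f(d − h_f/2) + (T − C_f)(d − a_w/2) = 976752 × (735 − 45) + 644448 × (735 − 51.96) = 673.96 + 440.18 = 1114.14 × 10⁶ N·mm.
M_n = 1114.14 kN·m.

M_n ≈ 1110 kN·m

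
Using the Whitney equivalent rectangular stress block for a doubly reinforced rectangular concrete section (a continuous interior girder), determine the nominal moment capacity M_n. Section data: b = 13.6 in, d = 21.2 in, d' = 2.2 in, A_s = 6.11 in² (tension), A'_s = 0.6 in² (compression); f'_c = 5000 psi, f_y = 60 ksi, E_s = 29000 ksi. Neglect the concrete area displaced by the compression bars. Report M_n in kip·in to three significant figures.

Assume both steels yield.
a = (A_s − A'_s) f_y/(0.85 f'_c b) = (6.11 − 0.6) × 60/(0.85 × 5 × 13.6) = 5.720 in.
c = a/β₁ = 5.720/0.8 = 7.150 in; ε'_s = 0.003(c − d')/c = 0.0021 ≥ ε_y = 0.0021, so the compression steel yields.
M_n = (A_s − A'_s) f_y (d − a/2) + A'_s f_y (d − d') = 330.6 × (21.2 − 2.86) + 36 × (21.2 − 2.2) = 6063.2 + 684.0 = 6747.2 kip·in.

M_n ≈ 6750 kip·in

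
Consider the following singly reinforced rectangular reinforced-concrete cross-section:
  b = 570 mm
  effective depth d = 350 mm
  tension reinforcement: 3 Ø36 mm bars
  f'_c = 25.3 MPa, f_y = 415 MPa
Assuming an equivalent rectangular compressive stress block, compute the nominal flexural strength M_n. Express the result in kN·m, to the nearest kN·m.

A_s = 3 × 1018 = 3054 mm².
T = A_s f_y = 3054 × 415 = 1267410 N = 1267.41 kN.
From C = T: a = T/(0.85 f'_c b) = 1267410/(0.85 × 25.3 × 570) = 103.40 mm.
M_n = T(d − a/2) = 1267.41 kN × (350 − 51.7) mm = 378.07 kN·m.

M_n ≈ 378 kN·m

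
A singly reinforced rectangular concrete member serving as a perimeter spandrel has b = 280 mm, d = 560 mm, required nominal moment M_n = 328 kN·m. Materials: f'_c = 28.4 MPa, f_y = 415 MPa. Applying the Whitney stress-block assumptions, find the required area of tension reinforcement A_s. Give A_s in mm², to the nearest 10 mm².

With M_n = 0.85 f'_c a b (d − a/2), solve the quadratic for a:
a = d − √(d² − 2M_n/(0.85 f'_c b)) = 560 − √(560² − 2 × 328×10⁶/(0.85 × 28.4 × 280)) = 94.65 mm.
A_s = 0.85 f'_c a b / f_y = 0.85 × 28.4 × 94.65 × 280 / 415 = 1541.6 mm².

A_s ≈ 1540 mm²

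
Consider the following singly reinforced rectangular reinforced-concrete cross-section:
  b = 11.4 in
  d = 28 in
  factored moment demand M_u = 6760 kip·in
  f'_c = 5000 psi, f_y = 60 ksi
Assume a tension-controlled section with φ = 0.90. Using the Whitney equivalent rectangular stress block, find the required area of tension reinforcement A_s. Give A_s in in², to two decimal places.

M_n = M_u/φ = 6760/0.90 = 7511.11 kip·in.
From M_n = 0.85 f'_c a b (d − a/2):
a = d − √(d² − 2M_n/(0.85 f'_c b)) = 28 − √(28² − 2 × 7511.11/(0.85 × 5 × 11.4)) = 6.230 in.
A_s = 0.85 f'_c a b / f_y = 0.85 × 5 × 6.230 × 11.4 / 60 = 5.031 in².

A_s ≈ 5.03 in²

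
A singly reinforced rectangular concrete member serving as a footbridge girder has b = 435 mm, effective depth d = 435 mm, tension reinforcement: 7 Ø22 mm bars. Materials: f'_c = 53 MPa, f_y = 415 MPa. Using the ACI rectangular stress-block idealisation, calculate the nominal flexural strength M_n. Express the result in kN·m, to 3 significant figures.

M_n ≈ 449 kN·m

A_s = 7 × 380 = 2660 mm².
T = A_s f_y = 2660 × 415 = 1103900 N = 1103.9 kN.
From C = T: a = T/(0.85 f'_c b) = 1103900/(0.85 × 53 × 435) = 56.33 mm.
M_n = T(d − a/2) = 1103.9 kN × (435 − 28.165) mm = 449.11 kN·m.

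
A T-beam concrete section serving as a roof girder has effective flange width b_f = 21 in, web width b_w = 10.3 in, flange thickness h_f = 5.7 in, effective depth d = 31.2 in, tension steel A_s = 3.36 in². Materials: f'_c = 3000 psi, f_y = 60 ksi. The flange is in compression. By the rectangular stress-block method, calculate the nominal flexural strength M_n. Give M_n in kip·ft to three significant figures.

M_n ≈ 493 kip·ft

Tension: T = A_s f_y = 3.36 × 60 = 201.6 kips.
Try a within the flange: a = T/(0.85 f'_c b_f) = 201.6/(0.85 × 3 × 21) = 3.765 in.
Since a = 3.765 ≤ h_f = 5.7 in, the stress block lies entirely in the flange; analyse as a rectangular beam of width b_f.
M_n = T(d − a/2) = 201.6 × (31.2 − 1.8825) = 5910.4 kip·in.
M_n = 5910.4/12 = 492.53 kip·ft.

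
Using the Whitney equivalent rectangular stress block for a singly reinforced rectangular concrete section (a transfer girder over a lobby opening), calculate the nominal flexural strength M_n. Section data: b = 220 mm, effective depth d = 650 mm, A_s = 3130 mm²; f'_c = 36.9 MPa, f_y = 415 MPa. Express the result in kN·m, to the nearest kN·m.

T = A_s f_y = 3130 × 415 = 1298950 N = 1298.95 kN.
From C = T: a = T/(0.85 f'_c b) = 1298950/(0.85 × 36.9 × 220) = 188.25 mm.
M_n = T(d − a/2) = 1298.95 kN × (650 − 94.125) mm = 722.05 kN·m.

M_n ≈ 722 kN·m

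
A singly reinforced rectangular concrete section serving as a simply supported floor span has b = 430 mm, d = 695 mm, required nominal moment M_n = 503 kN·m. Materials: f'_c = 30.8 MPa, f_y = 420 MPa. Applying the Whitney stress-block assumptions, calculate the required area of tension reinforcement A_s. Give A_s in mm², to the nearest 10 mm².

With M_n = 0.85 f'_c a b (d − a/2), solve the quadratic for a:
a = d − √(d² − 2M_n/(0.85 f'_c b)) = 695 − √(695² − 2 × 503×10⁶/(0.85 × 30.8 × 430)) = 67.58 mm.
A_s = 0.85 f'_c a b / f_y = 0.85 × 30.8 × 67.58 × 430 / 420 = 1811.4 mm².

A_s ≈ 1810 mm²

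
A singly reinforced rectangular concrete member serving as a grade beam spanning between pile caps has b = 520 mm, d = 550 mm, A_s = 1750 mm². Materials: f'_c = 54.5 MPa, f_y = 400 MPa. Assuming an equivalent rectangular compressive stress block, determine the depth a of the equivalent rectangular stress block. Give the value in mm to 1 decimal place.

T = A_s f_y = 1750 × 400 = 700000 N = 700 kN.
Setting C = 0.85 f'_c a b equal to T: a = 700000/(0.85 × 54.5 × 520) = 29.1 mm.

a ≈ 29.1 mm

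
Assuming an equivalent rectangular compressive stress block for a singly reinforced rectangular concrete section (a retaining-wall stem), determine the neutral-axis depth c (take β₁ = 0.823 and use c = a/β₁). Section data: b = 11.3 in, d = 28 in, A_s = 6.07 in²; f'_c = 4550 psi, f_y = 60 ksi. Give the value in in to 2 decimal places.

T = A_s f_y = 6.07 × 60 = 364.2 kips.
a = T/(0.85 f'_c b) = 364.2/(0.85 × 4.55 × 11.3) = 8.3336 in.
With β₁ = 0.823, c = a/β₁ = 8.3336/0.823 = 10.13 in.

c ≈ 10.13 in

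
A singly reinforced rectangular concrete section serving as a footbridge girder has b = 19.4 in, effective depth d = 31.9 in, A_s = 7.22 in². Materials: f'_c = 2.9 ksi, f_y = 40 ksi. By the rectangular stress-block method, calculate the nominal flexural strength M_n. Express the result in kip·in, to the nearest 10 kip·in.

M_n ≈ 8340 kip·in

T = A_s f_y = 7.22 × 40 = 288.8 kips.
a = T/(0.85 f'_c b) = 288.8/(0.85 × 2.9 × 19.4) = 6.039 in.
M_n = T(d − a/2) = 288.8 × (31.9 − 3.0195) = 8340.7 kip·in.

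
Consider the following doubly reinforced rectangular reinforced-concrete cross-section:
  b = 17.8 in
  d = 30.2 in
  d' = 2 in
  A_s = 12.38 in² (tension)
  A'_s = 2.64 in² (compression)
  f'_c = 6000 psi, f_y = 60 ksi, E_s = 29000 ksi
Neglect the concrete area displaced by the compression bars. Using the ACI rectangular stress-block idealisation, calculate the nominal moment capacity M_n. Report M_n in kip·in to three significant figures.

Assume both steels yield.
a = (A_s − A'_s) f_y/(0.85 f'_c b) = (12.38 − 2.64) × 60/(0.85 × 6 × 17.8) = 6.438 in.
c = a/β₁ = 6.438/0.75 = 8.584 in; ε'_s = 0.003(c − d')/c = 0.0023 ≥ ε_y = 0.0021, so the compression steel yields.
M_n = (A_s − A'_s) f_y (d − a/2) + A'_s f_y (d − d') = 584.4 × (30.2 − 3.219) + 158.4 × (30.2 − 2) = 15767.7 + 4466.9 = 20234.6 kip·in.

M_n ≈ 20200 kip·in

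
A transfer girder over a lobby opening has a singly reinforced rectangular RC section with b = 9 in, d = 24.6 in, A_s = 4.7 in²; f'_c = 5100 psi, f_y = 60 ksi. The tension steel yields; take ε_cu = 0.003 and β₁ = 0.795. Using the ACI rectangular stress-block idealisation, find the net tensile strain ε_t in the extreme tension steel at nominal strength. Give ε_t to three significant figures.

ε_t ≈ 0.00512

a = A_s f_y/(0.85 f'_c b) = 7.228 in.
β₁ = 0.795, so c = a/β₁ = 7.228/0.795 = 9.092 in.
From the linear strain diagram with ε_cu = 0.003: ε_t = 0.003 (d − c)/c = 0.003 × (24.6 − 9.092)/9.092 = 0.00512.
Since ε_t ≥ 0.005, the section is tension-controlled.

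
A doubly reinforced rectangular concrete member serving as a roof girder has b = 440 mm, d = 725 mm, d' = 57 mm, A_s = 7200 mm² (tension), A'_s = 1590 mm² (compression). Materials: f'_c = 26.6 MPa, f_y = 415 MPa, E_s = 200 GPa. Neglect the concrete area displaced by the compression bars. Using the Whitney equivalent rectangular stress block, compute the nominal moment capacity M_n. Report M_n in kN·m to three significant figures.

Assume both tension and compression steel yield.
Net tension couple steel: A_s − A'_s = 5610 mm².
a = (A_s − A'_s) f_y / (0.85 f'_c b) = 2328150/(0.85 × 26.6 × 440) = 234.02 mm.
c = a/β₁ = 234.02/0.85 = 275.32 mm; ε'_s = 0.003(c − d')/c = 0.0024 ≥ f_y/E_s = 0.0021, so compression steel does yield.
M_n = (A_s − A'_s) f_y (d − a/2) + A'_s f_y (d − d') = [2328150 × (725 − 117.01) + 659850 × (725 − 57)] × 10⁻⁶ = 1415.49 + 440.78 = 1856.27 kN·m.

M_n ≈ 1860 kN·m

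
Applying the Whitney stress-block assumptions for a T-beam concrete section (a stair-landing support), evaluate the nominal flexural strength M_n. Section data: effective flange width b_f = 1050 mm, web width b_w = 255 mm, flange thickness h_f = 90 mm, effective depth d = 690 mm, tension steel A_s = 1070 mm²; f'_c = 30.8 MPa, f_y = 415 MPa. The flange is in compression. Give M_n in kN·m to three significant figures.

M_n ≈ 303 kN·m

Tension: T = A_s f_y = 1070 × 415 = 444050 N.
Try a within the flange: a = T/(0.85 f'_c b_f) = 444050/(0.85 × 30.8 × 1050) = 16.15 mm.
Since a = 16.15 ≤ h_f = 90 mm, the stress block lies entirely in the flange; analyse as a rectangular beam of width b_f.
M_n = T(d − a/2) = 444050 × (690 − 8.075) = 302.81 × 10⁶ N·mm.
M_n = 302.81 kN·m.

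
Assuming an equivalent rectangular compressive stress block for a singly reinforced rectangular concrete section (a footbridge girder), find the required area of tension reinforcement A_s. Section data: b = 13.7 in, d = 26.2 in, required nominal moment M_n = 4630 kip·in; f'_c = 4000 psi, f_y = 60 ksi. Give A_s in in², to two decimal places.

From M_n = 0.85 f'_c a b (d − a/2):
a = d − √(d² − 2M_n/(0.85 f'_c b)) = 26.2 − √(26.2² − 2 × 4630/(0.85 × 4 × 13.7)) = 4.117 in.
A_s = 0.85 f'_c a b / f_y = 0.85 × 4 × 4.117 × 13.7 / 60 = 3.196 in².

A_s ≈ 3.20 in²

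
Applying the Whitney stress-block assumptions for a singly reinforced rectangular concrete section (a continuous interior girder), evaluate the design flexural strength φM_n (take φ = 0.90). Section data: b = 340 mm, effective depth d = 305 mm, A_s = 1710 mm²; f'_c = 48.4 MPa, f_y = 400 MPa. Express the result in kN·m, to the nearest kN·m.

φM_n ≈ 173 kN·m

T = A_s f_y = 1710 × 400 = 684000 N = 684 kN.
From C = T: a = T/(0.85 f'_c b) = 684000/(0.85 × 48.4 × 340) = 48.90 mm.
M_n = T(d − a/2) = 684 kN × (305 − 24.45) mm = 191.90 kN·m.
φM_n = 0.90 × 191.90 = 172.71 kN·m.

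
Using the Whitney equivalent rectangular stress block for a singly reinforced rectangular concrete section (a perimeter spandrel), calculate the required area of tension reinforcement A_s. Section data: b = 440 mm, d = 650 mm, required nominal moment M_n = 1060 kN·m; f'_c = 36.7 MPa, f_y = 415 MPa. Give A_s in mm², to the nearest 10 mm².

With M_n = 0.85 f'_c a b (d − a/2), solve the quadratic for a:
a = d − √(d² − 2M_n/(0.85 f'_c b)) = 650 − √(650² − 2 × 1060×10⁶/(0.85 × 36.7 × 440)) = 132.27 mm.
A_s = 0.85 f'_c a b / f_y = 0.85 × 36.7 × 132.27 × 440 / 415 = 4374.7 mm².

A_s ≈ 4370 mm²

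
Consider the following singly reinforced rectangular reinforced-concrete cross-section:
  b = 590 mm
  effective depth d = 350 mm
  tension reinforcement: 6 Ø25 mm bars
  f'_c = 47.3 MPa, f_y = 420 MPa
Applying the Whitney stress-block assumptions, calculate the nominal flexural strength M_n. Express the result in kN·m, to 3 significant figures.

M_n ≈ 401 kN·m

A_s = 6 × 491 = 2946 mm².
T = A_s f_y = 2946 × 420 = 1237320 N = 1237.32 kN.
From C = T: a = T/(0.85 f'_c b) = 1237320/(0.85 × 47.3 × 590) = 52.16 mm.
M_n = T(d − a/2) = 1237.32 kN × (350 − 26.08) mm = 400.79 kN·m.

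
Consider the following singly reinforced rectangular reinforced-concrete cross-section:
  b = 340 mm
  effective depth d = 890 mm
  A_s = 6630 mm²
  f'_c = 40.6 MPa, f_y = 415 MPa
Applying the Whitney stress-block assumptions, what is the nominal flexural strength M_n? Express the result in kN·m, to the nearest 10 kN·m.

T = A_s f_y = 6630 × 415 = 2751450 N = 2751.45 kN.
From C = T: a = T/(0.85 f'_c b) = 2751450/(0.85 × 40.6 × 340) = 234.50 mm.
M_n = T(d − a/2) = 2751.45 kN × (890 − 117.25) mm = 2126.18 kN·m.

M_n ≈ 2130 kN·m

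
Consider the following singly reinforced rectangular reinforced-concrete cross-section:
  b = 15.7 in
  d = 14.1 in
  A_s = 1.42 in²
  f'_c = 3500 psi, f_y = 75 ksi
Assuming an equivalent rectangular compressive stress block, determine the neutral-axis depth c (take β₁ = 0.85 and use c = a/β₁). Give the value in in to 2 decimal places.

c ≈ 2.68 in

T = A_s f_y = 1.42 × 75 = 106.5 kips.
a = T/(0.85 f'_c b) = 106.5/(0.85 × 3.5 × 15.7) = 2.2801 in.
With β₁ = 0.85, c = a/β₁ = 2.2801/0.85 = 2.68 in.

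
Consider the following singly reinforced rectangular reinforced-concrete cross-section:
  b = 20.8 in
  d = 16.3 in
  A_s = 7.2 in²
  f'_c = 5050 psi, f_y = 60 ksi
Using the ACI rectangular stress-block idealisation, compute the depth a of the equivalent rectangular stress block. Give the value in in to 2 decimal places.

a ≈ 4.84 in

T = A_s f_y = 7.2 × 60 = 432 kips.
a = T/(0.85 f'_c b) = 432/(0.85 × 5.05 × 20.8) = 4.84 in.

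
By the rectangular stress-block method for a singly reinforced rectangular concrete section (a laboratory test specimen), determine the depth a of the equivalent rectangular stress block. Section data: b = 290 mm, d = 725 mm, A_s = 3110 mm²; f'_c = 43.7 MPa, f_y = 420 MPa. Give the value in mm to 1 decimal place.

T = A_s f_y = 3110 × 420 = 1306200 N = 1306.2 kN.
Setting C = 0.85 f'_c a b equal to T: a = 1306200/(0.85 × 43.7 × 290) = 121.3 mm.

a ≈ 121.3 mm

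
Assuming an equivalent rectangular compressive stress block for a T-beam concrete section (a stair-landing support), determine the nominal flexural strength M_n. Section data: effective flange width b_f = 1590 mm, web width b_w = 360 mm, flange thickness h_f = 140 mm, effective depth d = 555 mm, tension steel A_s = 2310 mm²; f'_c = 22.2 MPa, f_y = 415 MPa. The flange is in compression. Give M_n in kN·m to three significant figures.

M_n ≈ 517 kN·m

Tension: T = A_s f_y = 2310 × 415 = 958650 N.
Try a within the flange: a = T/(0.85 f'_c b_f) = 958650/(0.85 × 22.2 × 1590) = 31.95 mm.
Since a = 31.95 ≤ h_f = 140 mm, the stress block lies entirely in the flange; analyse as a rectangular beam of width b_f.
M_n = T(d − a/2) = 958650 × (555 − 15.975) = 516.74 × 10⁶ N·mm.
M_n = 516.74 kN·m.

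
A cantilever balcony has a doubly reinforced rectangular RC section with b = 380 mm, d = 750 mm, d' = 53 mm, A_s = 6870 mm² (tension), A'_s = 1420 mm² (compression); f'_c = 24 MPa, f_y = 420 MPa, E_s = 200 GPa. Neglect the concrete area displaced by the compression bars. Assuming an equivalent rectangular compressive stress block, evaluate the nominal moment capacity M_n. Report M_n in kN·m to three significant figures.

Assume both tension and compression steel yield.
Net tension couple steel: A_s − A'_s = 5450 mm².
a = (A_s − A'_s) f_y / (0.85 f'_c b) = 2289000/(0.85 × 24 × 380) = 295.28 mm.
c = a/β₁ = 295.28/0.85 = 347.39 mm; ε'_s = 0.003(c − d')/c = 0.0025 ≥ f_y/E_s = 0.0021, so compression steel does yield.
M_n = (A_s − A'_s) f_y (d − a/2) + A'_s f_y (d − d') = [2289000 × (750 − 147.64) + 596400 × (750 − 53)] × 10⁻⁶ = 1378.80 + 415.69 = 1794.49 kN·m.

M_n ≈ 1790 kN·m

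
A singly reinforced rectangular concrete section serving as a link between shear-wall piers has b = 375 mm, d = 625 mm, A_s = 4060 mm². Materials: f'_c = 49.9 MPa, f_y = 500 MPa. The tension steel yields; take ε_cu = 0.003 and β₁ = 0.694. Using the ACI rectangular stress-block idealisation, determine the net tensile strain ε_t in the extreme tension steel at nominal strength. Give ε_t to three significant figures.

a = A_s f_y/(0.85 f'_c b) = 127.63 mm.
β₁ = 0.694, so c = a/β₁ = 127.63/0.694 = 183.90 mm.
From the linear strain diagram with ε_cu = 0.003: ε_t = 0.003 (d − c)/c = 0.003 × (625 − 183.90)/183.90 = 0.00720.
Since ε_t ≥ 0.005, the section is tension-controlled.

ε_t ≈ 0.00720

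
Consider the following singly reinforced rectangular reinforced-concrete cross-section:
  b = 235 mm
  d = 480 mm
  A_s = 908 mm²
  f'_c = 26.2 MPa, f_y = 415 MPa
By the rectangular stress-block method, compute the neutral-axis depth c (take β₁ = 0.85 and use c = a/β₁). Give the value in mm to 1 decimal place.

c ≈ 84.7 mm

T = A_s f_y = 908 × 415 = 376820 N = 376.82 kN.
Setting C = 0.85 f'_c a b equal to T: a = 376820/(0.85 × 26.2 × 235) = 72.002 mm.
With β₁ = 0.85, c = a/β₁ = 72.002/0.85 = 84.7 mm.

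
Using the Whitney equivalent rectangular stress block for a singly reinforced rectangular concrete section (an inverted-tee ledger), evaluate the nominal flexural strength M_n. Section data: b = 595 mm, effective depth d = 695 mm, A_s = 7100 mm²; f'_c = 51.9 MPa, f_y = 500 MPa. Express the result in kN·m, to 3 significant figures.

T = A_s f_y = 7100 × 500 = 3550000 N = 3550 kN.
From C = T: a = T/(0.85 f'_c b) = 3550000/(0.85 × 51.9 × 595) = 135.25 mm.
M_n = T(d − a/2) = 3550 kN × (695 − 67.625) mm = 2227.18 kN·m.

M_n ≈ 2230 kN·m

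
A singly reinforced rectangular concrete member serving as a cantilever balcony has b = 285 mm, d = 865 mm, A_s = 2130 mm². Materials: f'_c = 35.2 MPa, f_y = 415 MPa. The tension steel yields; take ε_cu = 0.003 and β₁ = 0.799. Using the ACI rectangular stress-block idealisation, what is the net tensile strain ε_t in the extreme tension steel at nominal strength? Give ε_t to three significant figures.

ε_t ≈ 0.0170

a = A_s f_y/(0.85 f'_c b) = 103.66 mm.
β₁ = 0.799, so c = a/β₁ = 103.66/0.799 = 129.74 mm.
From the linear strain diagram with ε_cu = 0.003: ε_t = 0.003 (d − c)/c = 0.003 × (865 − 129.74)/129.74 = 0.0170.
Since ε_t ≥ 0.005, the section is tension-controlled.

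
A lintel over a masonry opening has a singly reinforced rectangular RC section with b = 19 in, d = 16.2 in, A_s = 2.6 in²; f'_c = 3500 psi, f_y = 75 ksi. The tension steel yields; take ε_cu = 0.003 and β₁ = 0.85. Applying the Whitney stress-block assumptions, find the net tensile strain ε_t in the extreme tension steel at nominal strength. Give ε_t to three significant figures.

a = A_s f_y/(0.85 f'_c b) = 3.450 in.
β₁ = 0.85, so c = a/β₁ = 3.450/0.85 = 4.059 in.
From the linear strain diagram with ε_cu = 0.003: ε_t = 0.003 (d − c)/c = 0.003 × (16.2 − 4.059)/4.059 = 0.00897.
Since ε_t ≥ 0.005, the section is tension-controlled.

ε_t ≈ 0.00897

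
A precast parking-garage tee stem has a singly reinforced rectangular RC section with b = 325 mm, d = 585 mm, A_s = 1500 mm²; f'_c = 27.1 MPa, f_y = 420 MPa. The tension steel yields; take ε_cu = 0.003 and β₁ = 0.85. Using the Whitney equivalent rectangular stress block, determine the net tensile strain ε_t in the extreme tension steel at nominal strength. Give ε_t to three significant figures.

a = A_s f_y/(0.85 f'_c b) = 84.15 mm.
β₁ = 0.85, so c = a/β₁ = 84.15/0.85 = 99.00 mm.
From the linear strain diagram with ε_cu = 0.003: ε_t = 0.003 (d − c)/c = 0.003 × (585 − 99.00)/99.00 = 0.0147.
Since ε_t ≥ 0.005, the section is tension-controlled.

ε_t ≈ 0.0147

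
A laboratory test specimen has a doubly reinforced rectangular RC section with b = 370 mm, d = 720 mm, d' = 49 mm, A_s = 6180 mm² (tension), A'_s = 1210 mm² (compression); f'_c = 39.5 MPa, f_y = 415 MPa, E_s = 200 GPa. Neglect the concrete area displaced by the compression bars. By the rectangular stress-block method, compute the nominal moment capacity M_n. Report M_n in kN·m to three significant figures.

M_n ≈ 1650 kN·m

Assume both tension and compression steel yield.
Net tension couple steel: A_s − A'_s = 4970 mm².
a = (A_s − A'_s) f_y / (0.85 f'_c b) = 2062550/(0.85 × 39.5 × 370) = 166.03 mm.
c = a/β₁ = 166.03/0.768 = 216.18 mm; ε'_s = 0.003(c − d')/c = 0.0023 ≥ f_y/E_s = 0.0021, so compression steel does yield.
M_n = (A_s − A'_s) f_y (d − a/2) + A'_s f_y (d − d') = [2062550 × (720 − 83.015) + 502150 × (720 − 49)] × 10⁻⁶ = 1313.81 + 336.94 = 1650.75 kN·m.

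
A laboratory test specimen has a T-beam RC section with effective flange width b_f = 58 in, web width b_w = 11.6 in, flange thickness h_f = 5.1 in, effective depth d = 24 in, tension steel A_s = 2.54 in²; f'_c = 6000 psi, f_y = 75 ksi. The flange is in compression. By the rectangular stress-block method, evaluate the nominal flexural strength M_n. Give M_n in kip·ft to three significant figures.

Tension: T = A_s f_y = 2.54 × 75 = 190.5 kips.
Try a within the flange: a = T/(0.85 f'_c b_f) = 190.5/(0.85 × 6 × 58) = 0.644 in.
Since a = 0.644 ≤ h_f = 5.1 in, the stress block lies entirely in the flange; analyse as a rectangular beam of width b_f.
M_n = T(d − a/2) = 190.5 × (24 − 0.322) = 4510.7 kip·in.
M_n = 4510.7/12 = 375.89 kip·ft.

M_n ≈ 376 kip·ft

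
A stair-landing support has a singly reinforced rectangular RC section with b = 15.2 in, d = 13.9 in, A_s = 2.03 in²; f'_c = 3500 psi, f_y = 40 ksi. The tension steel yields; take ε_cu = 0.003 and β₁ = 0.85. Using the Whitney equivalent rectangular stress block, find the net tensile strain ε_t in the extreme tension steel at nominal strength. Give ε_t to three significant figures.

a = A_s f_y/(0.85 f'_c b) = 1.796 in.
β₁ = 0.85, so c = a/β₁ = 1.796/0.85 = 2.113 in.
From the linear strain diagram with ε_cu = 0.003: ε_t = 0.003 (d − c)/c = 0.003 × (13.9 − 2.113)/2.113 = 0.0167.
Since ε_t ≥ 0.005, the section is tension-controlled.

ε_t ≈ 0.0167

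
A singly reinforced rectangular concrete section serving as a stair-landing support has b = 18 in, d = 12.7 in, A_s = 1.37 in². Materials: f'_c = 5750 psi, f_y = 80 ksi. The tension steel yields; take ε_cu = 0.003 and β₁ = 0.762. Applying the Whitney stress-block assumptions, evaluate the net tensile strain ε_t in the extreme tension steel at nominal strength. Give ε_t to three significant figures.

a = A_s f_y/(0.85 f'_c b) = 1.246 in.
β₁ = 0.762, so c = a/β₁ = 1.246/0.762 = 1.635 in.
From the linear strain diagram with ε_cu = 0.003: ε_t = 0.003 (d − c)/c = 0.003 × (12.7 − 1.635)/1.635 = 0.0203.
Since ε_t ≥ 0.005, the section is tension-controlled.

ε_t ≈ 0.0203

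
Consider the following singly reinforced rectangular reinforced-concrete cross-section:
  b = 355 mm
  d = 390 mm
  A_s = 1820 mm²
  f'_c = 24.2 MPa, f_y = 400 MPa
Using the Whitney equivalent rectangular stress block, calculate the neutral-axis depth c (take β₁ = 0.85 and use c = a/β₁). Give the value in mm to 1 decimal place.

c ≈ 117.3 mm

T = A_s f_y = 1820 × 400 = 728000 N = 728 kN.
Setting C = 0.85 f'_c a b equal to T: a = 728000/(0.85 × 24.2 × 355) = 99.694 mm.
With β₁ = 0.85, c = a/β₁ = 99.694/0.85 = 117.3 mm.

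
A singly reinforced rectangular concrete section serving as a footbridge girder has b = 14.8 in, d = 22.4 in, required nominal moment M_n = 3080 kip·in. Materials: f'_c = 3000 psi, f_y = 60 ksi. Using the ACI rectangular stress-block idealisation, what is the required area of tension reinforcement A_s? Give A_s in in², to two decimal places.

From M_n = 0.85 f'_c a b (d − a/2):
a = d − √(d² − 2M_n/(0.85 f'_c b)) = 22.4 − √(22.4² − 2 × 3080/(0.85 × 3 × 14.8)) = 4.001 in.
A_s = 0.85 f'_c a b / f_y = 0.85 × 3 × 4.001 × 14.8 / 60 = 2.517 in².

A_s ≈ 2.52 in²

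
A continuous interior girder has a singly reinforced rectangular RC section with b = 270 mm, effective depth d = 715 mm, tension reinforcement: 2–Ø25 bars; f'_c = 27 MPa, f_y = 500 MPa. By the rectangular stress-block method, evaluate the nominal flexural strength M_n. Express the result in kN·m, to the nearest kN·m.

M_n ≈ 332 kN·m

A_s = 2 × 491 = 982 mm².
T = A_s f_y = 982 × 500 = 491000 N = 491 kN.
From C = T: a = T/(0.85 f'_c b) = 491000/(0.85 × 27 × 270) = 79.24 mm.
M_n = T(d − a/2) = 491 kN × (715 − 39.62) mm = 331.61 kN·m.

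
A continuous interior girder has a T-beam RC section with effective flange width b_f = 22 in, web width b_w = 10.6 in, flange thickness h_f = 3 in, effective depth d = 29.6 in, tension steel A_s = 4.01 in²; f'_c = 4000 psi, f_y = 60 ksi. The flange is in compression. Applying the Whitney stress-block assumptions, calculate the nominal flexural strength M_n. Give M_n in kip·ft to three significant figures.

M_n ≈ 561 kip·ft

Tension: T = A_s f_y = 4.01 × 60 = 240.6 kips.
Try a within the flange: a = T/(0.85 f'_c b_f) = 240.6/(0.85 × 4 × 22) = 3.217 in.
a = 3.217 > h_f = 3 in: the block extends into the web. Split into flange-overhang and web parts.
C_f = 0.85 f'_c (b_f − b_w) h_f = 0.85 × 4 × (22 − 10.6) × 3 = 116.3 kips.
Remaining web compression depth: a_w = (T − C_f)/(0.85 f'_c b_w) = (240.6 − 116.3)/(0.85 × 4 × 10.6) = 3.449 in.
M_n = C_f(d − h_f/2) + (T − C_f)(d − a_w/2) = 116.3 × (29.6 − 1.5) + 124.3 × (29.6 − 1.7245) = 3268.0 + 3464.9 = 6732.9 kip·in.
M_n = 6732.9/12 = 561.08 kip·ft.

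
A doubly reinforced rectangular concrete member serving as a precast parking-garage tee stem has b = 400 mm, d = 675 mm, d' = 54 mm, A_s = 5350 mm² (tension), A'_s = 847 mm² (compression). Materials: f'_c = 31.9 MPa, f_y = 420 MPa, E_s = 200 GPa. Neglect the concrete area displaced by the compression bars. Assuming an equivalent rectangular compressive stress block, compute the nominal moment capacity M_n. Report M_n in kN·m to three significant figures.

Assume both tension and compression steel yield.
Net tension couple steel: A_s − A'_s = 4503 mm².
a = (A_s − A'_s) f_y / (0.85 f'_c b) = 1891260/(0.85 × 31.9 × 400) = 174.37 mm.
c = a/β₁ = 174.37/0.822 = 212.13 mm; ε'_s = 0.003(c − d')/c = 0.0022 ≥ f_y/E_s = 0.0021, so compression steel does yield.
M_n = (A_s − A'_s) f_y (d − a/2) + A'_s f_y (d − d') = [1891260 × (675 − 87.185) + 355740 × (675 − 54)] × 10⁻⁶ = 1111.71 + 220.91 = 1332.62 kN·m.

M_n ≈ 1330 kN·m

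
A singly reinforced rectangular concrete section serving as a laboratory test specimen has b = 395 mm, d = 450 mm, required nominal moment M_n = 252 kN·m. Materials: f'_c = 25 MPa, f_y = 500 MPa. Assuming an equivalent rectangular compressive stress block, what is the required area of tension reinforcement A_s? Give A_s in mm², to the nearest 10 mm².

With M_n = 0.85 f'_c a b (d − a/2), solve the quadratic for a:
a = d − √(d² − 2M_n/(0.85 f'_c b)) = 450 − √(450² − 2 × 252×10⁶/(0.85 × 25 × 395)) = 72.57 mm.
A_s = 0.85 f'_c a b / f_y = 0.85 × 25 × 72.57 × 395 / 500 = 1218.3 mm².

A_s ≈ 1220 mm²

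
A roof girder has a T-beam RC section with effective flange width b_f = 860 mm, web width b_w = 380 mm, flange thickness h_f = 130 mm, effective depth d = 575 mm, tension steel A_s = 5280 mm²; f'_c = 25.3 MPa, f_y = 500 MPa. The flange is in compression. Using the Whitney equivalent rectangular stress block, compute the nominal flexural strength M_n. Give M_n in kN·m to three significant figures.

Tension: T = A_s f_y = 5280 × 500 = 2640000 N.
Try a within the flange: a = T/(0.85 f'_c b_f) = 2640000/(0.85 × 25.3 × 860) = 142.75 mm.
a = 142.75 > h_f = 130 mm: the block extends into the web. Split into flange-overhang and web parts.
C_f = 0.85 f'_c (b_f − b_w) h_f = 0.85 × 25.3 × (860 − 380) × 130 = 1341912 N.
Remaining web compression depth: a_w = (T − C_f)/(0.85 f'_c b_w) = (2640000 − 1341912)/(0.85 × 25.3 × 380) = 158.85 mm.
M_n = C_f(d − h_f/2) + (T − C_f)(d − a_w/2) = 1341912 × (575 − 65) + 1298088 × (575 − 79.425) = 684.38 + 643.30 = 1327.68 × 10⁶ N·mm.
M_n = 1327.68 kN·m.

M_n ≈ 1330 kN·m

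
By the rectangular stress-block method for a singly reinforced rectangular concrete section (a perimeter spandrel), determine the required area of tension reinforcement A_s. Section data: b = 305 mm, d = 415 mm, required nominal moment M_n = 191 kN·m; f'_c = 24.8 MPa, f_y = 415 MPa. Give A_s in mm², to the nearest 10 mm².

A_s ≈ 1230 mm²

With M_n = 0.85 f'_c a b (d − a/2), solve the quadratic for a:
a = d − √(d² − 2M_n/(0.85 f'_c b)) = 415 − √(415² − 2 × 191×10⁶/(0.85 × 24.8 × 305)) = 79.13 mm.
A_s = 0.85 f'_c a b / f_y = 0.85 × 24.8 × 79.13 × 305 / 415 = 1225.9 mm².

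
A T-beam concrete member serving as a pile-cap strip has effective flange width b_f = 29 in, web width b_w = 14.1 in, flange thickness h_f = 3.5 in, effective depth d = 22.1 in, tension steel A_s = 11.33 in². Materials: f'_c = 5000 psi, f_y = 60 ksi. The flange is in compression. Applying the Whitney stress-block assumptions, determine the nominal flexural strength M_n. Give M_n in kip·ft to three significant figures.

Tension: T = A_s f_y = 11.33 × 60 = 679.8 kips.
Try a within the flange: a = T/(0.85 f'_c b_f) = 679.8/(0.85 × 5 × 29) = 5.516 in.
a = 5.516 > h_f = 3.5 in: the block extends into the web. Split into flange-overhang and web parts.
C_f = 0.85 f'_c (b_f − b_w) h_f = 0.85 × 5 × (29 − 14.1) × 3.5 = 221.6 kips.
Remaining web compression depth: a_w = (T − C_f)/(0.85 f'_c b_w) = (679.8 − 221.6)/(0.85 × 5 × 14.1) = 7.646 in.
M_n = C_f(d − h_f/2) + (T − C_f)(d − a_w/2) = 221.6 × (22.1 − 1.75) + 458.2 × (22.1 − 3.823) = 4509.6 + 8374.5 = 12884.1 kip·in.
M_n = 12884.1/12 = 1073.68 kip·ft.

M_n ≈ 1070 kip·ft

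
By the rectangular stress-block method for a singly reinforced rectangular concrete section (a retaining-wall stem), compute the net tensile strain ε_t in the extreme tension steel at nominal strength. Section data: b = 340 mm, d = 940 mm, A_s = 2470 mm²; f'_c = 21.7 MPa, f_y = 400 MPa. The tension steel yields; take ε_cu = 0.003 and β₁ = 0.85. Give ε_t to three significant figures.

a = A_s f_y/(0.85 f'_c b) = 157.54 mm.
β₁ = 0.85, so c = a/β₁ = 157.54/0.85 = 185.34 mm.
From the linear strain diagram with ε_cu = 0.003: ε_t = 0.003 (d − c)/c = 0.003 × (940 − 185.34)/185.34 = 0.0122.
Since ε_t ≥ 0.005, the section is tension-controlled.

ε_t ≈ 0.0122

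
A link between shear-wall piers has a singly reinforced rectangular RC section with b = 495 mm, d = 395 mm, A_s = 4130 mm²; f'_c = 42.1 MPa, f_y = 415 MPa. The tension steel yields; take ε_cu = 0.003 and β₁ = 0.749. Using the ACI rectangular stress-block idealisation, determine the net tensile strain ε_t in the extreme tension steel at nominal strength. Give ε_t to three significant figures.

ε_t ≈ 0.00617

a = A_s f_y/(0.85 f'_c b) = 96.76 mm.
β₁ = 0.749, so c = a/β₁ = 96.76/0.749 = 129.19 mm.
From the linear strain diagram with ε_cu = 0.003: ε_t = 0.003 (d − c)/c = 0.003 × (395 − 129.19)/129.19 = 0.00617.
Since ε_t ≥ 0.005, the section is tension-controlled.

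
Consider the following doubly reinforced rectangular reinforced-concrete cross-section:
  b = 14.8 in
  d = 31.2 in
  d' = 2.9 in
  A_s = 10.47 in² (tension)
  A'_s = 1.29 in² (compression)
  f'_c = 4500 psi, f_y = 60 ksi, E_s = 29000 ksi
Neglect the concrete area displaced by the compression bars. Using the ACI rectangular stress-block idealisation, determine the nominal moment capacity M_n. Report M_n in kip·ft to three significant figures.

Assume both steels yield.
a = (A_s − A'_s) f_y/(0.85 f'_c b) = (10.47 − 1.29) × 60/(0.85 × 4.5 × 14.8) = 9.730 in.
c = a/β₁ = 9.730/0.825 = 11.794 in; ε'_s = 0.003(c − d')/c = 0.0023 ≥ ε_y = 0.0021, so the compression steel yields.
M_n = (A_s − A'_s) f_y (d − a/2) + A'_s f_y (d − d') = 550.8 × (31.2 − 4.865) + 77.4 × (31.2 − 2.9) = 14505.3 + 2190.4 = 16695.7 kip·in = 16695.7/12 = 1391.31 kip·ft.

M_n ≈ 1390 kip·ft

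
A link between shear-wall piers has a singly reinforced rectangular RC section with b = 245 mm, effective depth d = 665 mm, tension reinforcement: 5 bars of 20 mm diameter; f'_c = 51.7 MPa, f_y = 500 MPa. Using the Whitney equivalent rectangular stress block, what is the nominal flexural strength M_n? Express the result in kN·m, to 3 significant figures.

A_s = 5 × 314 = 1570 mm².
T = A_s f_y = 1570 × 500 = 785000 N = 785 kN.
From C = T: a = T/(0.85 f'_c b) = 785000/(0.85 × 51.7 × 245) = 72.91 mm.
M_n = T(d − a/2) = 785 kN × (665 − 36.455) mm = 493.41 kN·m.

M_n ≈ 493 kN·m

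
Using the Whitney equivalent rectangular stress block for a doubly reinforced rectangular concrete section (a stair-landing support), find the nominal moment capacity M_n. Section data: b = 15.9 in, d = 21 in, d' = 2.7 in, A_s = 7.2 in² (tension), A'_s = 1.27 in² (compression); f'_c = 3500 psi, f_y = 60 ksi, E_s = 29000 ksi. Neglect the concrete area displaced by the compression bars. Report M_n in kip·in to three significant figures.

M_n ≈ 7530 kip·in

Assume both steels yield.
a = (A_s − A'_s) f_y/(0.85 f'_c b) = (7.2 − 1.27) × 60/(0.85 × 3.5 × 15.9) = 7.522 in.
c = a/β₁ = 7.522/0.85 = 8.849 in; ε'_s = 0.003(c − d')/c = 0.0021 ≥ ε_y = 0.0021, so the compression steel yields.
M_n = (A_s − A'_s) f_y (d − a/2) + A'_s f_y (d − d') = 355.8 × (21 − 3.761) + 76.2 × (21 − 2.7) = 6133.6 + 1394.5 = 7528.1 kip·in.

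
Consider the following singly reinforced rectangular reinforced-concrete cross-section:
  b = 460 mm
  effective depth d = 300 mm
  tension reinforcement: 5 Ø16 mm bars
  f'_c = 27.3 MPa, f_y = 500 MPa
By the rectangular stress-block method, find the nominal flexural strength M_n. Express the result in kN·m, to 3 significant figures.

A_s = 5 × 201 = 1005 mm².
T = A_s f_y = 1005 × 500 = 502500 N = 502.5 kN.
From C = T: a = T/(0.85 f'_c b) = 502500/(0.85 × 27.3 × 460) = 47.08 mm.
M_n = T(d − a/2) = 502.5 kN × (300 − 23.54) mm = 138.92 kN·m.

M_n ≈ 139 kN·m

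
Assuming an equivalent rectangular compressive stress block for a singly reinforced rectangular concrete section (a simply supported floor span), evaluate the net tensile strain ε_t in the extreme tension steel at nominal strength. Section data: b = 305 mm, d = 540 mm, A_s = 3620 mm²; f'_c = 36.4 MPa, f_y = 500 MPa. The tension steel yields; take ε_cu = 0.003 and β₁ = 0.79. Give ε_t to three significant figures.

a = A_s f_y/(0.85 f'_c b) = 191.80 mm.
β₁ = 0.79, so c = a/β₁ = 191.80/0.79 = 242.78 mm.
From the linear strain diagram with ε_cu = 0.003: ε_t = 0.003 (d − c)/c = 0.003 × (540 − 242.78)/242.78 = 0.00367.
ε_t < 0.004 — the section is over-reinforced for flexure under ACI limits.

ε_t ≈ 0.00367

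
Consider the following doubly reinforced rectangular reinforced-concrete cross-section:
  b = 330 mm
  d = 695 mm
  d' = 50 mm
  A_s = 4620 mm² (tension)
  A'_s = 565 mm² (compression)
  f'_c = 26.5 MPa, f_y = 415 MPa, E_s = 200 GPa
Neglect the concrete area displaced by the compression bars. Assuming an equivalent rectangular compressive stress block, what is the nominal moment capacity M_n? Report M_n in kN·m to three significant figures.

M_n ≈ 1130 kN·m

Assume both tension and compression steel yield.
Net tension couple steel: A_s − A'_s = 4055 mm².
a = (A_s − A'_s) f_y / (0.85 f'_c b) = 1682825/(0.85 × 26.5 × 330) = 226.39 mm.
c = a/β₁ = 226.39/0.85 = 266.34 mm; ε'_s = 0.003(c − d')/c = 0.0024 ≥ f_y/E_s = 0.0021, so compression steel does yield.
M_n = (A_s − A'_s) f_y (d − a/2) + A'_s f_y (d − d') = [1682825 × (695 − 113.195) + 234475 × (695 − 50)] × 10⁻⁶ = 979.08 + 151.24 = 1130.32 kN·m.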